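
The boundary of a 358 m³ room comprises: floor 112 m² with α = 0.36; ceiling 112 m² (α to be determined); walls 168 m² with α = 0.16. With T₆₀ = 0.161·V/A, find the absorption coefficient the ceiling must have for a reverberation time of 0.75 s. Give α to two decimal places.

0.09

Required total absorption A = 0.161·358/0.75 = 76.85 m².
Absorption from the other surfaces = 112·0.36 + 168·0.16 = 67.20 m², so the ceiling must supply 9.65 m² over 112 m².
α = 9.65/112 = 0.086.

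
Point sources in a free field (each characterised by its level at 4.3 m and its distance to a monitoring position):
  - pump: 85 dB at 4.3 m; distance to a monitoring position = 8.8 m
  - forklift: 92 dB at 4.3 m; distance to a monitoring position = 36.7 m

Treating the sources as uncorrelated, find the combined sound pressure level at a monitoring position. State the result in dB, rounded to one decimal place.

First find each source's level at the receiver (point-source: −20·log₁₀(r/r_ref)), then combine on an intensity basis.
pump: 85 − 20·log₁₀(8.8/4.3) = 85 − 6.22 = 78.78 dB.
forklift: 92 − 20·log₁₀(36.7/4.3) = 92 − 18.62 = 73.38 dB.
Σ 10^(L/10) = 9.726e+07 → L_total = 10·log₁₀(9.726e+07) = 79.88 dB.

79.9 dB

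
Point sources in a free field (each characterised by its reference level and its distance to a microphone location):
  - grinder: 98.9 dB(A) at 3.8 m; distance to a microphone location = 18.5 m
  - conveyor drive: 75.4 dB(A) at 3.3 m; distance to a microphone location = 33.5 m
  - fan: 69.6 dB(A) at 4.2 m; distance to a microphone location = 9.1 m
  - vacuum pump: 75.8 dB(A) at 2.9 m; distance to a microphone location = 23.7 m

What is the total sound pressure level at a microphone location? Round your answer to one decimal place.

Apply inverse-square spreading to bring every level to the receiver, then sum 10^(L/10).
grinder: 98.9 − 20·log₁₀(18.5/3.8) = 98.9 − 13.75 = 85.15 dB(A).
conveyor drive: 75.4 − 20·log₁₀(33.5/3.3) = 75.4 − 20.13 = 55.27 dB(A).
fan: 69.6 − 20·log₁₀(9.1/4.2) = 69.6 − 6.72 = 62.88 dB(A).
vacuum pump: 75.8 − 20·log₁₀(23.7/2.9) = 75.8 − 18.25 = 57.55 dB(A).
Σ 10^(L/10) = 3.304e+08 → L_total = 10·log₁₀(3.304e+08) = 85.19 dB(A).

85.2 dB(A)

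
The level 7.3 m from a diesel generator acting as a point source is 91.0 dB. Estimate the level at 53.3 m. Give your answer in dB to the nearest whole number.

74 dB

Point-source attenuation: ΔL = 20·log₁₀(r₂/r₁) = 20·log₁₀(53.3/7.3) = 17.268 dB.
L₂ = 91.0 − 20·log₁₀(53.3/7.3) = 91.0 − 17.268 = 73.73 dB.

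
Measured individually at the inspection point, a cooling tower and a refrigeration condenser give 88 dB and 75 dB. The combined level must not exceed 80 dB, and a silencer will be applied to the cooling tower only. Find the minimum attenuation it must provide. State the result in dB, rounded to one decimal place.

The untreated sources together contribute 10^(75/10) = 3.162e+07, i.e. 75.00 dB.
To meet 80 dB overall, the treated cooling tower may contribute at most 10^(80/10) − 3.162e+07 = 6.838e+07, i.e. 78.35 dB.
So the cooling tower must be reduced from 88 to 78.35 dB: IL = 9.65 dB.

9.7 dB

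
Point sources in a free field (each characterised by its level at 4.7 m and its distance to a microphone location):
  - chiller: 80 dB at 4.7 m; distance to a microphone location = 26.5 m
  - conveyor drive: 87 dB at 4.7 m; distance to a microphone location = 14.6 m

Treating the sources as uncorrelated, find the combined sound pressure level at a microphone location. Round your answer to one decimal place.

Apply inverse-square spreading to bring every level to the receiver, then sum 10^(L/10).
chiller: 80 − 20·log₁₀(26.5/4.7) = 80 − 15.02 = 64.98 dB.
conveyor drive: 87 − 20·log₁₀(14.6/4.7) = 87 − 9.85 = 77.15 dB.
Σ 10^(L/10) = 5.508e+07 → L_total = 10·log₁₀(5.508e+07) = 77.41 dB.

77.4 dB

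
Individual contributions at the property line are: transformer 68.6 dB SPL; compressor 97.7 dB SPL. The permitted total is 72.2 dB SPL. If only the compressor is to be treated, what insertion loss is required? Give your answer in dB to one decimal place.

Fixed contribution from the other source: Σ 10^(L/10) = 10^(68.6/10) = 7.244e+06 (68.60 dB SPL).
To meet 72.2 dB SPL overall, the treated compressor may contribute at most 10^(72.2/10) − 7.244e+06 = 9.352e+06, i.e. 69.71 dB SPL.
So the compressor must be reduced from 97.7 to 69.71 dB SPL: IL = 27.99 dB.

28.0 dB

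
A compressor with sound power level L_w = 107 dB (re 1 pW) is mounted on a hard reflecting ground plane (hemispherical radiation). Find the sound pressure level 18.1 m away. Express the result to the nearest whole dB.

74 dB

The power spreads over a hemisphere of area 2π·r², so L_p = L_w − 10·log₁₀(2π·r²).
2π·r² = 2058 m², 10·log₁₀ of that is 33.135 dB.
L_p = 107 − 33.135 = 73.86 dB.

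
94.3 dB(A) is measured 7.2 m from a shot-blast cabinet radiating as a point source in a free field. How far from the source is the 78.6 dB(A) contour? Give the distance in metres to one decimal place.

43.9 m

Point-source spreading drops the level by 20·log₁₀(r₂/r₁); inverting, r₂/r₁ = 10^(ΔL/20).
r₂ = 7.2·10^((94.3−78.6)/20) = 7.2·10^(15.7/20) = 43.89 m.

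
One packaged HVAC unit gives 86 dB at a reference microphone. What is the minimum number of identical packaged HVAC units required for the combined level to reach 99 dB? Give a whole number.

Need L₁ + 10·log₁₀ N ≥ 99, i.e. log₁₀ N ≥ 1.30.
N ≥ 10^(13.0/10) = 19.953, so N = 20.

20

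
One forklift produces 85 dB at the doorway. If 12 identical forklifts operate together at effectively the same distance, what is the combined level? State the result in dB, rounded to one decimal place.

With 12 equal, uncorrelated contributions the intensity is 12× that of one unit, giving a rise of 10·log₁₀ 12.
L_total = 85 + 10·log₁₀(12) = 85 + 10.792 = 95.79 dB.

95.8 dB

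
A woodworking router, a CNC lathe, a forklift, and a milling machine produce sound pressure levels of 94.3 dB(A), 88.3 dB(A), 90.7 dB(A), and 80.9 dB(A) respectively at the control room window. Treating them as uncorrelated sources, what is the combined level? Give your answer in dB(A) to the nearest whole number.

For uncorrelated sources the intensities add, so convert each level to linear form, sum, and take 10·log₁₀ of the total.
Σ 10^(L/10) = 10^(94.3/10) + 10^(88.3/10) + 10^(90.7/10) + 10^(80.9/10) = 4.666e+09.
L_total = 10·log₁₀(4.666e+09) = 96.69 dB(A).

97 dB(A)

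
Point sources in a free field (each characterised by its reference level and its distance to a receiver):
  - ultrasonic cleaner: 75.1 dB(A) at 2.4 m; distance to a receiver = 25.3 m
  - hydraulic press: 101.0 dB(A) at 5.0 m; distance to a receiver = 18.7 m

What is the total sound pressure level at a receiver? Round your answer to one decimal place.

First find each source's level at the receiver (point-source: −20·log₁₀(r/r_ref)), then combine on an intensity basis.
ultrasonic cleaner: 75.1 − 20·log₁₀(25.3/2.4) = 75.1 − 20.46 = 54.64 dB(A).
hydraulic press: 101.0 − 20·log₁₀(18.7/5.0) = 101.0 − 11.46 = 89.54 dB(A).
Σ 10^(L/10) = 9.003e+08 → L_total = 10·log₁₀(9.003e+08) = 89.54 dB(A).

89.5 dB(A)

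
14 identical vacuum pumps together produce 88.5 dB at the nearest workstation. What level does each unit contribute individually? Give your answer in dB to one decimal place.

For N identical incoherent sources L_total = L₁ + 10·log₁₀ N, so L₁ = 88.5 − 10·log₁₀(14) = 88.5 − 11.461.

77.0 dB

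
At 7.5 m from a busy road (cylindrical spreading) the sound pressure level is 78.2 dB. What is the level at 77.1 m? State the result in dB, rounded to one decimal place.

68.1 dB

For a line source, L₂ = L₁ − 10·log₁₀(r₂/r₁).
L₂ = 78.2 − 10·log₁₀(77.1/7.5) = 78.2 − 10.120 = 68.08 dB.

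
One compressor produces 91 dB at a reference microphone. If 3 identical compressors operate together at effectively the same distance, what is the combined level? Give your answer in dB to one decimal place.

95.8 dB

L_total = L₁ + 10·log₁₀ N for N identical incoherent sources.
L_total = 91 + 10·log₁₀(3) = 91 + 4.771 = 95.77 dB.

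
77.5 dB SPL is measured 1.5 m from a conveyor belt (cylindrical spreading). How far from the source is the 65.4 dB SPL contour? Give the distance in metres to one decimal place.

24.3 m

The 12.1 dB drop corresponds to a distance ratio of 10^(12.1/10) for a line source.
r₂ = 1.5·10^((77.5−65.4)/10) = 1.5·10^(12.1/10) = 24.33 m.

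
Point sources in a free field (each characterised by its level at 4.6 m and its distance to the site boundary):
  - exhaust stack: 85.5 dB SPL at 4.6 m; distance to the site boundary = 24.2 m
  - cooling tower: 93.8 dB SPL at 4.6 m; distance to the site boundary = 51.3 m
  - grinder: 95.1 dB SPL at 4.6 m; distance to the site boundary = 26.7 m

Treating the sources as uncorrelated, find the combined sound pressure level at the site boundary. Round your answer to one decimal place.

First find each source's level at the receiver (point-source: −20·log₁₀(r/r_ref)), then combine on an intensity basis.
exhaust stack: 85.5 − 20·log₁₀(24.2/4.6) = 85.5 − 14.42 = 71.08 dB SPL.
cooling tower: 93.8 − 20·log₁₀(51.3/4.6) = 93.8 − 20.95 = 72.85 dB SPL.
grinder: 95.1 − 20·log₁₀(26.7/4.6) = 95.1 − 15.28 = 79.82 dB SPL.
Σ 10^(L/10) = 1.282e+08 → L_total = 10·log₁₀(1.282e+08) = 81.08 dB SPL.

81.1 dB SPL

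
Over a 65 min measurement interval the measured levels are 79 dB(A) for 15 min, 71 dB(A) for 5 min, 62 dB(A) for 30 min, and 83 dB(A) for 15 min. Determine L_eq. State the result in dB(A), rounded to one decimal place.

78.2 dB(A)

L_eq = 10·log₁₀[(1/T)·Σ tᵢ·10^(Lᵢ/10)] with T = 65 min.
Σ tᵢ·10^(Lᵢ/10) = 15·10^(79/10) + 5·10^(71/10) + 30·10^(62/10) + 15·10^(83/10) = 4.295e+09.
L_eq = 10·log₁₀(4.295e+09/65) = 78.20 dB(A).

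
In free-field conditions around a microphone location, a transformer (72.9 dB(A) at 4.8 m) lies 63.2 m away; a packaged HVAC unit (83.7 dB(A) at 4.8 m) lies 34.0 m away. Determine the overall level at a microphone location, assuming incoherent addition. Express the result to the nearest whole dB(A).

Propagate each source to the receiver with L = L_ref − 20·log₁₀(r/r_ref), then add intensities.
transformer: 72.9 − 20·log₁₀(63.2/4.8) = 72.9 − 22.39 = 50.51 dB(A).
packaged HVAC unit: 83.7 − 20·log₁₀(34.0/4.8) = 83.7 − 17.00 = 66.70 dB(A).
Σ 10^(L/10) = 4.785e+06 → L_total = 10·log₁₀(4.785e+06) = 66.80 dB(A).

67 dB(A)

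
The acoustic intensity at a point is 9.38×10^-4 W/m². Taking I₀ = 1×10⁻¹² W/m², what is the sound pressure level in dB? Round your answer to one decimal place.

I/I₀ = 9.38×10^-4/10⁻¹² = 9.38×10^8, and L = 10·log₁₀(I/I₀).
L = 10·(0.9722 + 8) = 89.72 dB.

89.7 dB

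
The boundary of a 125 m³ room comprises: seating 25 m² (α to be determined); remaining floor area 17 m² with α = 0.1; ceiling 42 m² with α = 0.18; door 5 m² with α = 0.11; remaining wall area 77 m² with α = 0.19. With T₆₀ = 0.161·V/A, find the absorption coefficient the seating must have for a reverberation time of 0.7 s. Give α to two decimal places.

0.17

From T₆₀ = 0.161·V/A, the target T₆₀ = 0.7 s needs A = 0.161·125/0.7 = 28.75 m².
Absorption from the other surfaces = 17·0.1 + 42·0.18 + 5·0.11 + 77·0.19 = 24.44 m², so the seating must supply 4.31 m² over 25 m².
α = 4.31/25 = 0.172.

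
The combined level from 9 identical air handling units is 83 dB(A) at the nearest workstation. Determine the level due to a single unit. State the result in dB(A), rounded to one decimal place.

73.5 dB(A)

9 equal contributions raise the level by 10·log₁₀ 9 = 9.542 dB, so each unit alone gives 83 − 9.542.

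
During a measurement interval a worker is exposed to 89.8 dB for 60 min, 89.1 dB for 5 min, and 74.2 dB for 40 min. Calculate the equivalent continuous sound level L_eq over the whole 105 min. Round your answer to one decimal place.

Weight each interval's intensity by its duration and average over T = 105 min:
Σ tᵢ·10^(Lᵢ/10) = 60·10^(89.8/10) + 5·10^(89.1/10) + 40·10^(74.2/10) = 6.242e+10.
L_eq = 10·log₁₀(6.242e+10/105) = 87.74 dB.

87.7 dB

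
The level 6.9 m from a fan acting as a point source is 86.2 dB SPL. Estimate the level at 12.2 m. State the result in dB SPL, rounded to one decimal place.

Spherical spreading from a point source gives a 20·log₁₀(r₂/r₁) drop.
L₂ = 86.2 − 20·log₁₀(12.2/6.9) = 86.2 − 4.950 = 81.25 dB SPL.

81.2 dB SPL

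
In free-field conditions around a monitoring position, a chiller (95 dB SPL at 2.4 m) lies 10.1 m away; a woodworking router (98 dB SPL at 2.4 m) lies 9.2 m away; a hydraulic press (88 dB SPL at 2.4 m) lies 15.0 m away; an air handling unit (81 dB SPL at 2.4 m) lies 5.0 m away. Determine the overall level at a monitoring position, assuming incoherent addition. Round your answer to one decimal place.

88.1 dB SPL

Apply inverse-square spreading to bring every level to the receiver, then sum 10^(L/10).
chiller: 95 − 20·log₁₀(10.1/2.4) = 95 − 12.48 = 82.52 dB SPL.
woodworking router: 98 − 20·log₁₀(9.2/2.4) = 98 − 11.67 = 86.33 dB SPL.
hydraulic press: 88 − 20·log₁₀(15.0/2.4) = 88 − 15.92 = 72.08 dB SPL.
air handling unit: 81 − 20·log₁₀(5.0/2.4) = 81 − 6.38 = 74.62 dB SPL.
Σ 10^(L/10) = 6.531e+08 → L_total = 10·log₁₀(6.531e+08) = 88.15 dB SPL.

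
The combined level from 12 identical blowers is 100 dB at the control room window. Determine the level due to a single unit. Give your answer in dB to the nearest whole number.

89 dB

12 equal contributions raise the level by 10·log₁₀ 12 = 10.792 dB, so each unit alone gives 100 − 10.792.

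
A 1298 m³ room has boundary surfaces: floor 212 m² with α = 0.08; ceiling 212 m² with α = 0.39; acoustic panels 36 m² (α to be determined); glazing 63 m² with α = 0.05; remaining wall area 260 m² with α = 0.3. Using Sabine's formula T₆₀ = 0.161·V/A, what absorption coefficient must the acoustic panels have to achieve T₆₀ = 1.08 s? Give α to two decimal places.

A = 0.161·V/T₆₀ = 0.161·1298/1.08 = 193.50 m² sabins.
Absorption from the other surfaces = 212·0.08 + 212·0.39 + 63·0.05 + 260·0.3 = 180.79 m², so the acoustic panels must supply 12.71 m² over 36 m².
α = 12.71/36 = 0.353.

0.35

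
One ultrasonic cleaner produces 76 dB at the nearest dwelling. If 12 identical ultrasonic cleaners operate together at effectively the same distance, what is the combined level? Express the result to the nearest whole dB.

87 dB

With 12 equal, uncorrelated contributions the intensity is 12× that of one unit, giving a rise of 10·log₁₀ 12.
L_total = 76 + 10·log₁₀(12) = 76 + 10.792 = 86.79 dB.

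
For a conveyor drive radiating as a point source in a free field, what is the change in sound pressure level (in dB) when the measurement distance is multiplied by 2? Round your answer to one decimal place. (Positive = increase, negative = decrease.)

-6.0 dB

With spherical spreading the level changes by −20·log₁₀(r₂/r₁).
ΔL = −20·log₁₀(2) = -6.02 dB.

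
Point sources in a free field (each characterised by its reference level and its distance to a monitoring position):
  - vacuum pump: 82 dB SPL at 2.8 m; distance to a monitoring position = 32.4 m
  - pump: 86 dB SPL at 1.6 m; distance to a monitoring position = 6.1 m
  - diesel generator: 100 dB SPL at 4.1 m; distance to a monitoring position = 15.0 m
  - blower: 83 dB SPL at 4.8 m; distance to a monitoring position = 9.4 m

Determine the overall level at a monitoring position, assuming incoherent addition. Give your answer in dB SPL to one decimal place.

Apply inverse-square spreading to bring every level to the receiver, then sum 10^(L/10).
vacuum pump: 82 − 20·log₁₀(32.4/2.8) = 82 − 21.27 = 60.73 dB SPL.
pump: 86 − 20·log₁₀(6.1/1.6) = 86 − 11.62 = 74.38 dB SPL.
diesel generator: 100 − 20·log₁₀(15.0/4.1) = 100 − 11.27 = 88.73 dB SPL.
blower: 83 − 20·log₁₀(9.4/4.8) = 83 − 5.84 = 77.16 dB SPL.
Σ 10^(L/10) = 8.277e+08 → L_total = 10·log₁₀(8.277e+08) = 89.18 dB SPL.

89.2 dB SPL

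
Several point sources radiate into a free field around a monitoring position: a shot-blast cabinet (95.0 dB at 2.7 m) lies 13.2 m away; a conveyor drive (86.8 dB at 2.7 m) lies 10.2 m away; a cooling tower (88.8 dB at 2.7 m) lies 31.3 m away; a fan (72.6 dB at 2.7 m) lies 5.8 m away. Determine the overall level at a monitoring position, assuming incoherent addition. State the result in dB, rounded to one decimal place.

Apply inverse-square spreading to bring every level to the receiver, then sum 10^(L/10).
shot-blast cabinet: 95.0 − 20·log₁₀(13.2/2.7) = 95.0 − 13.78 = 81.22 dB.
conveyor drive: 86.8 − 20·log₁₀(10.2/2.7) = 86.8 − 11.54 = 75.26 dB.
cooling tower: 88.8 − 20·log₁₀(31.3/2.7) = 88.8 − 21.28 = 67.52 dB.
fan: 72.6 − 20·log₁₀(5.8/2.7) = 72.6 − 6.64 = 65.96 dB.
Σ 10^(L/10) = 1.754e+08 → L_total = 10·log₁₀(1.754e+08) = 82.44 dB.

82.4 dB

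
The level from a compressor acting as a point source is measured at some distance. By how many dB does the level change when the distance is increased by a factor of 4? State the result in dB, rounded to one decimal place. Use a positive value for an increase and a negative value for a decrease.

-12.0 dB

With spherical spreading the level changes by −20·log₁₀(r₂/r₁).
ΔL = −20·log₁₀(4) = -12.04 dB.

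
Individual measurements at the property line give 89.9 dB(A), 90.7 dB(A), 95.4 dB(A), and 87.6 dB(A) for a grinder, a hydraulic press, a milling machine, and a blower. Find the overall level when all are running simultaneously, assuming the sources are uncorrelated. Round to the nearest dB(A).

98 dB(A)

Incoherent sources combine by intensity addition: L_total = 10·log₁₀(Σ 10^(L_i/10)).
Σ 10^(L/10) = 10^(89.9/10) + 10^(90.7/10) + 10^(95.4/10) + 10^(87.6/10) = 6.195e+09.
L_total = 10·log₁₀(6.195e+09) = 97.92 dB(A).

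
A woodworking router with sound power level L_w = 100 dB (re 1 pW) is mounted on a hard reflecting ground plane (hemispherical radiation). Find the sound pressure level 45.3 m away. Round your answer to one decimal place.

58.9 dB

The power spreads over a hemisphere of area 2π·r², so L_p = L_w − 10·log₁₀(2π·r²).
2π·r² = 1.289e+04 m², 10·log₁₀ of that is 41.104 dB.
L_p = 100 − 41.104 = 58.90 dB.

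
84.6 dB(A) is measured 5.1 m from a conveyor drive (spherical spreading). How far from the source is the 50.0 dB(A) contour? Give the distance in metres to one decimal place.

The 34.6 dB drop corresponds to a distance ratio of 10^(34.6/20) for a point source.
r₂ = 5.1·10^((84.6−50.0)/20) = 5.1·10^(34.6/20) = 273.89 m.

273.9 m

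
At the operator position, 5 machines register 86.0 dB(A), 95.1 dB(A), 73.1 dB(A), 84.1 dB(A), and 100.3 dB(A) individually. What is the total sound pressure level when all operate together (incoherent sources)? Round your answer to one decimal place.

For uncorrelated sources the intensities add, so convert each level to linear form, sum, and take 10·log₁₀ of the total.
Σ 10^(L/10) = 10^(86.0/10) + 10^(95.1/10) + 10^(73.1/10) + 10^(84.1/10) + 10^(100.3/10) = 1.463e+10.
L_total = 10·log₁₀(1.463e+10) = 101.65 dB(A).

101.7 dB(A)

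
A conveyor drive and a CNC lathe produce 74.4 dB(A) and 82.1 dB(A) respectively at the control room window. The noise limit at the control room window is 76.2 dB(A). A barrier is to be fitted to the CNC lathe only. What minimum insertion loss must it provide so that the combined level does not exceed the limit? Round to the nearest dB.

11 dB

Everything except the CNC lathe sums to 10^(74.4/10) = 2.754e+07 in linear terms, 74.40 dB(A).
To meet 76.2 dB(A) overall, the treated CNC lathe may contribute at most 10^(76.2/10) − 2.754e+07 = 1.414e+07, i.e. 71.51 dB(A).
So the CNC lathe must be reduced from 82.1 to 71.51 dB(A): IL = 10.59 dB.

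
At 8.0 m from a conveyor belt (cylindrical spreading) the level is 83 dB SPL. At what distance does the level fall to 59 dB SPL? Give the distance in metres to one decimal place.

2009.5 m

The 24.0 dB drop corresponds to a distance ratio of 10^(24.0/10) for a line source.
r₂ = 8.0·10^((83−59)/10) = 8.0·10^(24.0/10) = 2009.51 m.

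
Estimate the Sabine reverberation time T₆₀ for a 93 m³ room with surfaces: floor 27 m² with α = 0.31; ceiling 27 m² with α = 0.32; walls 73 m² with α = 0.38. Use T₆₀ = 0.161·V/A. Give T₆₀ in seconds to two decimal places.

0.33 s

Summing Sᵢαᵢ: 27·0.31 + 27·0.32 + 73·0.38 = 44.75 m².
T₆₀ = 0.161·V/A = 0.161·93/44.75 = 0.335 s.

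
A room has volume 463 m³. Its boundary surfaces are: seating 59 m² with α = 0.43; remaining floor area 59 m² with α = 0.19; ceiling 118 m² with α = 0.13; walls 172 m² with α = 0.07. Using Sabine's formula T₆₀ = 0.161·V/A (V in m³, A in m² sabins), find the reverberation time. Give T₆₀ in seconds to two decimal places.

A = Σ Sᵢαᵢ = 59·0.43 + 59·0.19 + 118·0.13 + 172·0.07 = 63.96 m².
T₆₀ = 0.161·V/A = 0.161·463/63.96 = 1.165 s.

1.17 s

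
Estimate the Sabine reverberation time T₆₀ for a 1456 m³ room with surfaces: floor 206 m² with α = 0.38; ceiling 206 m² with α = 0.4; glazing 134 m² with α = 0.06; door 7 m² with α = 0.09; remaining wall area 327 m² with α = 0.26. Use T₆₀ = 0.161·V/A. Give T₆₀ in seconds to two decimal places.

A = Σ Sᵢαᵢ = 206·0.38 + 206·0.4 + 134·0.06 + 7·0.09 + 327·0.26 = 254.37 m².
T₆₀ = 0.161 × 1456 / 254.37 = 0.922 s.

0.92 s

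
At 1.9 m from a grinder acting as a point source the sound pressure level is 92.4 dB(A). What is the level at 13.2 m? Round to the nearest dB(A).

For a point source, L₂ = L₁ − 20·log₁₀(r₂/r₁).
L₂ = 92.4 − 20·log₁₀(13.2/1.9) = 92.4 − 16.836 = 75.56 dB(A).

76 dB(A)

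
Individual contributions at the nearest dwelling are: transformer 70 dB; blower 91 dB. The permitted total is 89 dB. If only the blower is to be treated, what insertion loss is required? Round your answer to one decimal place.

The untreated sources together contribute 10^(70/10) = 1.000e+07, i.e. 70.00 dB.
The limit corresponds to 10^(89/10) = 7.943e+08; subtracting the fixed part leaves 7.843e+08 for the blower, i.e. 88.94 dB.
So the blower must be reduced from 91 to 88.94 dB: IL = 2.06 dB.

2.1 dB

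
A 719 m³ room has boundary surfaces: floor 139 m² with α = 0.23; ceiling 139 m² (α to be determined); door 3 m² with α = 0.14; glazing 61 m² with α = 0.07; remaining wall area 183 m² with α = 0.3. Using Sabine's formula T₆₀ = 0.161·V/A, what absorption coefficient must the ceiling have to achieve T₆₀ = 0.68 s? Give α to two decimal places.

0.57

A = 0.161·V/T₆₀ = 0.161·719/0.68 = 170.23 m² sabins.
Absorption from the other surfaces = 139·0.23 + 3·0.14 + 61·0.07 + 183·0.3 = 91.56 m², so the ceiling must supply 78.67 m² over 139 m².
α = 78.67/139 = 0.566.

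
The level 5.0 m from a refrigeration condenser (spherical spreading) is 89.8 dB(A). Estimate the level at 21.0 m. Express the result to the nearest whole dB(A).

77 dB(A)

Point-source attenuation: ΔL = 20·log₁₀(r₂/r₁) = 20·log₁₀(21.0/5.0) = 12.465 dB.
L₂ = 89.8 − 20·log₁₀(21.0/5.0) = 89.8 − 12.465 = 77.34 dB(A).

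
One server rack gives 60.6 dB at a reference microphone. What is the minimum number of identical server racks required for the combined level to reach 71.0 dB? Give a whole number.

11

Need L₁ + 10·log₁₀ N ≥ 71.0, i.e. log₁₀ N ≥ 1.04.
N ≥ 10^(10.4/10) = 10.965, so N = 11.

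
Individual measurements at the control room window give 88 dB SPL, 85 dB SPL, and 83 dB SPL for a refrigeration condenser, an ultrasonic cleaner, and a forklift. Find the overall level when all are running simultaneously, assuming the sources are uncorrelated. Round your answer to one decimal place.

Incoherent sources combine by intensity addition: L_total = 10·log₁₀(Σ 10^(L_i/10)).
Σ 10^(L/10) = 10^(88/10) + 10^(85/10) + 10^(83/10) = 1.147e+09.
L_total = 10·log₁₀(1.147e+09) = 90.59 dB SPL.

90.6 dB SPL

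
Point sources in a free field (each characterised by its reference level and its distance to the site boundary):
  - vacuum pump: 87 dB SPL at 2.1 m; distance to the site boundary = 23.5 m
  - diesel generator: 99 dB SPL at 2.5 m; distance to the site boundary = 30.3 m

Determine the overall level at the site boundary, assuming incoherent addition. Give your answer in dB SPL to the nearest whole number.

Propagate each source to the receiver with L = L_ref − 20·log₁₀(r/r_ref), then add intensities.
vacuum pump: 87 − 20·log₁₀(23.5/2.1) = 87 − 20.98 = 66.02 dB SPL.
diesel generator: 99 − 20·log₁₀(30.3/2.5) = 99 − 21.67 = 77.33 dB SPL.
Σ 10^(L/10) = 5.808e+07 → L_total = 10·log₁₀(5.808e+07) = 77.64 dB SPL.

78 dB SPL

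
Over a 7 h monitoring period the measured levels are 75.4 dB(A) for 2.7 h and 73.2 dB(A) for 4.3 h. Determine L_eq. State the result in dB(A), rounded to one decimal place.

74.2 dB(A)

The energy average is taken in the linear domain: L_eq = 10·log₁₀[(Σ tᵢ·10^(Lᵢ/10))/T], T = 7 h.
Σ tᵢ·10^(Lᵢ/10) = 2.7·10^(75.4/10) + 4.3·10^(73.2/10) = 1.835e+08.
L_eq = 10·log₁₀(1.835e+08/7) = 74.18 dB(A).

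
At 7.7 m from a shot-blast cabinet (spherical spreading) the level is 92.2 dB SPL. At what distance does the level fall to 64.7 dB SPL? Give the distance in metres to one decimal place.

182.6 m

Point-source spreading drops the level by 20·log₁₀(r₂/r₁); inverting, r₂/r₁ = 10^(ΔL/20).
r₂ = 7.7·10^((92.2−64.7)/20) = 7.7·10^(27.5/20) = 182.60 m.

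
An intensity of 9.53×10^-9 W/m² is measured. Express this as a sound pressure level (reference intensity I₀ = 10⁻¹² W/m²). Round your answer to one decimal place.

I/I₀ = 9.53×10^-9/10⁻¹² = 9.53×10^3, and L = 10·log₁₀(I/I₀).
L = 10·(0.9791 + 3) = 39.79 dB.

39.8 dB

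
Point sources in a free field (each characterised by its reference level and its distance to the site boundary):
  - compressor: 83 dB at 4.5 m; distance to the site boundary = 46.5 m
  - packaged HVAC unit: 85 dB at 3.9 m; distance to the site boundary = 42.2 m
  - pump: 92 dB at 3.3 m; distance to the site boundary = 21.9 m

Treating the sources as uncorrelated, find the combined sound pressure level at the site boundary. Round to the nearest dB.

76 dB

First find each source's level at the receiver (point-source: −20·log₁₀(r/r_ref)), then combine on an intensity basis.
compressor: 83 − 20·log₁₀(46.5/4.5) = 83 − 20.28 = 62.72 dB.
packaged HVAC unit: 85 − 20·log₁₀(42.2/3.9) = 85 − 20.68 = 64.32 dB.
pump: 92 − 20·log₁₀(21.9/3.3) = 92 − 16.44 = 75.56 dB.
Σ 10^(L/10) = 4.056e+07 → L_total = 10·log₁₀(4.056e+07) = 76.08 dB.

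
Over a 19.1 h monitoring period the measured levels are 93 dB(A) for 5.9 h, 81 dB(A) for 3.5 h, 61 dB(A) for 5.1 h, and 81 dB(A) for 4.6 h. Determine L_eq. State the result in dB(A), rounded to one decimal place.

88.3 dB(A)

The energy average is taken in the linear domain: L_eq = 10·log₁₀[(Σ tᵢ·10^(Lᵢ/10))/T], T = 19.1 h.
Σ tᵢ·10^(Lᵢ/10) = 5.9·10^(93/10) + 3.5·10^(81/10) + 5.1·10^(61/10) + 4.6·10^(81/10) = 1.280e+10.
L_eq = 10·log₁₀(1.280e+10/19.1) = 88.26 dB(A).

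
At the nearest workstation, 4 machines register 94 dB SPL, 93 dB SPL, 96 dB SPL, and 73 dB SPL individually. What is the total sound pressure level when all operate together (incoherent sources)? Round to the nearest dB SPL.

99 dB SPL

For uncorrelated sources the intensities add, so convert each level to linear form, sum, and take 10·log₁₀ of the total.
Σ 10^(L/10) = 10^(94/10) + 10^(93/10) + 10^(96/10) + 10^(73/10) = 8.508e+09.
L_total = 10·log₁₀(8.508e+09) = 99.30 dB SPL.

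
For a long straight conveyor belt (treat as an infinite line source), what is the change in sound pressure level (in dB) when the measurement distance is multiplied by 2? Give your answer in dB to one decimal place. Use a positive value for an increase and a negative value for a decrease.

Line-source spreading: ΔL = −10·log₁₀(r₂/r₁).
ΔL = −10·log₁₀(2) = -3.01 dB.

-3.0 dB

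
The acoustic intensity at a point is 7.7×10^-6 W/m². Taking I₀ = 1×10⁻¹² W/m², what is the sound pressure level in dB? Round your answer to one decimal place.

I/I₀ = 7.7×10^-6/10⁻¹² = 7.7×10^6, and L = 10·log₁₀(I/I₀).
L = 10·(0.8865 + 6) = 68.86 dB.

68.9 dB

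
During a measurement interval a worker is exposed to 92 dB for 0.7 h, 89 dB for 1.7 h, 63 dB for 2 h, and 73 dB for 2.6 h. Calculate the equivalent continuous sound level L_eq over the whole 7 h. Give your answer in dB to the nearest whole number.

The energy average is taken in the linear domain: L_eq = 10·log₁₀[(Σ tᵢ·10^(Lᵢ/10))/T], T = 7 h.
Σ tᵢ·10^(Lᵢ/10) = 0.7·10^(92/10) + 1.7·10^(89/10) + 2·10^(63/10) + 2.6·10^(73/10) = 2.516e+09.
L_eq = 10·log₁₀(2.516e+09/7) = 85.56 dB.

86 dB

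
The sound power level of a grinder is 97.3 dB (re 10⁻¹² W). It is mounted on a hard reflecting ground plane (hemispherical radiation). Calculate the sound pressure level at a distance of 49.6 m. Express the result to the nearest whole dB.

55 dB

The power spreads over a hemisphere of area 2π·r², so L_p = L_w − 10·log₁₀(2π·r²).
2π·r² = 1.546e+04 m², 10·log₁₀ of that is 41.891 dB.
L_p = 97.3 − 41.891 = 55.41 dB.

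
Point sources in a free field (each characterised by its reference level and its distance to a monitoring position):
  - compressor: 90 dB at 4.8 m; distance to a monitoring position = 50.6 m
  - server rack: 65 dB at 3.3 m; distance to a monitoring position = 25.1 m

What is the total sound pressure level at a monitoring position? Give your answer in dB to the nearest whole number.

Propagate each source to the receiver with L = L_ref − 20·log₁₀(r/r_ref), then add intensities.
compressor: 90 − 20·log₁₀(50.6/4.8) = 90 − 20.46 = 69.54 dB.
server rack: 65 − 20·log₁₀(25.1/3.3) = 65 − 17.62 = 47.38 dB.
Σ 10^(L/10) = 9.053e+06 → L_total = 10·log₁₀(9.053e+06) = 69.57 dB.

70 dB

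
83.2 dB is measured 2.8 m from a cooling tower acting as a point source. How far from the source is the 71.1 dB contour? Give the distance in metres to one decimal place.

Point-source spreading drops the level by 20·log₁₀(r₂/r₁); inverting, r₂/r₁ = 10^(ΔL/20).
r₂ = 2.8·10^((83.2−71.1)/20) = 2.8·10^(12.1/20) = 11.28 m.

11.3 m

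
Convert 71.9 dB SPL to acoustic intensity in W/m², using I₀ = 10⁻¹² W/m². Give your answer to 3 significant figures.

I = I₀·10^(L/10) = 10⁻¹² × 10^(71.9/10) = 10^(-4.810).

1.55e-05 W/m²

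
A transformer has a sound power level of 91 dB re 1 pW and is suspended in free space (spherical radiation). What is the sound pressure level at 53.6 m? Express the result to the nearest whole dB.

45 dB

Free-field spherical radiation: L_p = L_w − 10·log₁₀(4π·r²), r = 53.6 m.
4π·r² = 3.61e+04 m², 10·log₁₀ of that is 45.575 dB.
L_p = 91 − 45.575 = 45.42 dB.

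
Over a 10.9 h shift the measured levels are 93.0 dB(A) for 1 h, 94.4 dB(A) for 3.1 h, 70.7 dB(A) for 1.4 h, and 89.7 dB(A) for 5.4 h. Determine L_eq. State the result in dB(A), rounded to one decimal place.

91.6 dB(A)

L_eq = 10·log₁₀[(1/T)·Σ tᵢ·10^(Lᵢ/10)] with T = 10.9 h.
Σ tᵢ·10^(Lᵢ/10) = 1·10^(93.0/10) + 3.1·10^(94.4/10) + 1.4·10^(70.7/10) + 5.4·10^(89.7/10) = 1.559e+10.
L_eq = 10·log₁₀(1.559e+10/10.9) = 91.55 dB(A).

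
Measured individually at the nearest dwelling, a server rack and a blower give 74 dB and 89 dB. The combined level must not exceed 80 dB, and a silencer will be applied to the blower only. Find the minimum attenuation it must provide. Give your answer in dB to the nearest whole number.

Everything except the blower sums to 10^(74/10) = 2.512e+07 in linear terms, 74.00 dB.
To meet 80 dB overall, the treated blower may contribute at most 10^(80/10) − 2.512e+07 = 7.488e+07, i.e. 78.74 dB.
Required insertion loss = 89 − 78.74 = 10.26 dB.

10 dB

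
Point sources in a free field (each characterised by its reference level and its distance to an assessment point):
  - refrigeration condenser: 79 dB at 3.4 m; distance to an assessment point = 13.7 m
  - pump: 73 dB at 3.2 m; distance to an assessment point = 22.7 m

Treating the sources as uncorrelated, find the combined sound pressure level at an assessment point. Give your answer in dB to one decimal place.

Apply inverse-square spreading to bring every level to the receiver, then sum 10^(L/10).
refrigeration condenser: 79 − 20·log₁₀(13.7/3.4) = 79 − 12.10 = 66.90 dB.
pump: 73 − 20·log₁₀(22.7/3.2) = 73 − 17.02 = 55.98 dB.
Σ 10^(L/10) = 5.289e+06 → L_total = 10·log₁₀(5.289e+06) = 67.23 dB.

67.2 dB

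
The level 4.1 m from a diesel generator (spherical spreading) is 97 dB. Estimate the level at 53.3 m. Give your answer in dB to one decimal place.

74.7 dB

For a point source, L₂ = L₁ − 20·log₁₀(r₂/r₁).
L₂ = 97 − 20·log₁₀(53.3/4.1) = 97 − 22.279 = 74.72 dB.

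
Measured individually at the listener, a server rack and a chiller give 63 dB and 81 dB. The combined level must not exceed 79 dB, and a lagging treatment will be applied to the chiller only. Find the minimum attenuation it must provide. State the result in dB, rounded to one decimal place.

The untreated sources together contribute 10^(63/10) = 1.995e+06, i.e. 63.00 dB.
To meet 79 dB overall, the treated chiller may contribute at most 10^(79/10) − 1.995e+06 = 7.744e+07, i.e. 78.89 dB.
Required insertion loss = 81 − 78.89 = 2.11 dB.

2.1 dB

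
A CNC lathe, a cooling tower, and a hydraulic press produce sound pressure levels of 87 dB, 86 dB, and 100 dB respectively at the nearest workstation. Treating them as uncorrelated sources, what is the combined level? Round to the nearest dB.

Incoherent sources combine by intensity addition: L_total = 10·log₁₀(Σ 10^(L_i/10)).
Σ 10^(L/10) = 10^(87/10) + 10^(86/10) + 10^(100/10) = 1.090e+10.
L_total = 10·log₁₀(1.090e+10) = 100.37 dB.

100 dB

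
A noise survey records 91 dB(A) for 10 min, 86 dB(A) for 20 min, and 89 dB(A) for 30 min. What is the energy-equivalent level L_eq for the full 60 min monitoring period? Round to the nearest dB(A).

89 dB(A)

L_eq = 10·log₁₀[(1/T)·Σ tᵢ·10^(Lᵢ/10)] with T = 60 min.
Σ tᵢ·10^(Lᵢ/10) = 10·10^(91/10) + 20·10^(86/10) + 30·10^(89/10) = 4.438e+10.
L_eq = 10·log₁₀(4.438e+10/60) = 88.69 dB(A).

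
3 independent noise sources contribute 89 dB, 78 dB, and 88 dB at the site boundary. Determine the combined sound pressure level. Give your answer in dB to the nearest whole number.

Incoherent sources combine by intensity addition: L_total = 10·log₁₀(Σ 10^(L_i/10)).
Σ 10^(L/10) = 10^(89/10) + 10^(78/10) + 10^(88/10) = 1.488e+09.
L_total = 10·log₁₀(1.488e+09) = 91.73 dB.

92 dB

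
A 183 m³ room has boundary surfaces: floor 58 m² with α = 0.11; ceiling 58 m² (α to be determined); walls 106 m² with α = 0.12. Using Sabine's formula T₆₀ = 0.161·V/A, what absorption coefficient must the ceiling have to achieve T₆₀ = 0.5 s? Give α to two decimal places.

0.69

From T₆₀ = 0.161·V/A, the target T₆₀ = 0.5 s needs A = 0.161·183/0.5 = 58.93 m².
Absorption from the other surfaces = 58·0.11 + 106·0.12 = 19.10 m², so the ceiling must supply 39.83 m² over 58 m².
α = 39.83/58 = 0.687.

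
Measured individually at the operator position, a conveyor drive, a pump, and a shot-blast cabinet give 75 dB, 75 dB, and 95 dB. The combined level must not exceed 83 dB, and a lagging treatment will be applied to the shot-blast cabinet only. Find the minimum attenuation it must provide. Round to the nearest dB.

14 dB

The untreated sources together contribute 10^(75/10) + 10^(75/10) = 6.325e+07, i.e. 78.01 dB.
To meet 83 dB overall, the treated shot-blast cabinet may contribute at most 10^(83/10) − 6.325e+07 = 1.363e+08, i.e. 81.34 dB.
So the shot-blast cabinet must be reduced from 95 to 81.34 dB: IL = 13.66 dB.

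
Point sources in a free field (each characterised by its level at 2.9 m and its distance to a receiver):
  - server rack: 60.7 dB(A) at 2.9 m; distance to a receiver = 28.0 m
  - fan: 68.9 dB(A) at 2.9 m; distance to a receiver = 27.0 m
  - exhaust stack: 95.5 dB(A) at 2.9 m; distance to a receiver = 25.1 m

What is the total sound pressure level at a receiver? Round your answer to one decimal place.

First find each source's level at the receiver (point-source: −20·log₁₀(r/r_ref)), then combine on an intensity basis.
server rack: 60.7 − 20·log₁₀(28.0/2.9) = 60.7 − 19.70 = 41.00 dB(A).
fan: 68.9 − 20·log₁₀(27.0/2.9) = 68.9 − 19.38 = 49.52 dB(A).
exhaust stack: 95.5 − 20·log₁₀(25.1/2.9) = 95.5 − 18.75 = 76.75 dB(A).
Σ 10^(L/10) = 4.747e+07 → L_total = 10·log₁₀(4.747e+07) = 76.76 dB(A).

76.8 dB(A)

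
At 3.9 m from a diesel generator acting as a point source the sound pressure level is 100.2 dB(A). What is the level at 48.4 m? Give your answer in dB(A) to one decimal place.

78.3 dB(A)

For a point source, L₂ = L₁ − 20·log₁₀(r₂/r₁).
L₂ = 100.2 − 20·log₁₀(48.4/3.9) = 100.2 − 21.876 = 78.32 dB(A).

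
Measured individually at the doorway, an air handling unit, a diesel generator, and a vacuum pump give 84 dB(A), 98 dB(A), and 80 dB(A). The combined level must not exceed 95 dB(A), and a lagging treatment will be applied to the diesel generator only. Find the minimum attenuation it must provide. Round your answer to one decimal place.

The untreated sources together contribute 10^(84/10) + 10^(80/10) = 3.512e+08, i.e. 85.46 dB(A).
To meet 95 dB(A) overall, the treated diesel generator may contribute at most 10^(95/10) − 3.512e+08 = 2.811e+09, i.e. 94.49 dB(A).
So the diesel generator must be reduced from 98 to 94.49 dB(A): IL = 3.51 dB.

3.5 dB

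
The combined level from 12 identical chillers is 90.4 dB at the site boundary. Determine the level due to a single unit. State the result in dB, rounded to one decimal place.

79.6 dB

Dividing the total intensity by 12 lowers the level by 10·log₁₀ 12 = 10.792 dB: L₁ = 90.4 − 10.792.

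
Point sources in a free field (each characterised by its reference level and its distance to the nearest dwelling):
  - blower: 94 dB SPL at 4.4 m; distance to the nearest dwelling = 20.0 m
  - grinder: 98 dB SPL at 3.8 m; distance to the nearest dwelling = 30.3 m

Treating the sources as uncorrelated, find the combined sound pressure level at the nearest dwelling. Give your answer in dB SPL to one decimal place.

Apply inverse-square spreading to bring every level to the receiver, then sum 10^(L/10).
blower: 94 − 20·log₁₀(20.0/4.4) = 94 − 13.15 = 80.85 dB SPL.
grinder: 98 − 20·log₁₀(30.3/3.8) = 98 − 18.03 = 79.97 dB SPL.
Σ 10^(L/10) = 2.208e+08 → L_total = 10·log₁₀(2.208e+08) = 83.44 dB SPL.

83.4 dB SPL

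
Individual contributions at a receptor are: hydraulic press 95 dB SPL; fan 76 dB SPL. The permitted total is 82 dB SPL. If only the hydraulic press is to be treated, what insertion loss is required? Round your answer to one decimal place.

The untreated sources together contribute 10^(76/10) = 3.981e+07, i.e. 76.00 dB SPL.
The limit corresponds to 10^(82/10) = 1.585e+08; subtracting the fixed part leaves 1.187e+08 for the hydraulic press, i.e. 80.74 dB SPL.
Required insertion loss = 95 − 80.74 = 14.26 dB.

14.3 dB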